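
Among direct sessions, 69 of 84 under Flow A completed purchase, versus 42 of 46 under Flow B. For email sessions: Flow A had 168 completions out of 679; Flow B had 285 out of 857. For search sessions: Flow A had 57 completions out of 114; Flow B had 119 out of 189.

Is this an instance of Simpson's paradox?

No

Direct: Flow A 69/84 = 82.1%, Flow B 42/46 = 91.3% → Flow B
Email: Flow A 168/679 = 24.7%, Flow B 285/857 = 33.3% → Flow B
Search: Flow A 57/114 = 50.0%, Flow B 119/189 = 63.0% → Flow B
Overall: Flow A 294/877 = 33.5%, Flow B 446/1092 = 40.8% → Flow B
Flow B wins overall and in every traffic group — no reversal.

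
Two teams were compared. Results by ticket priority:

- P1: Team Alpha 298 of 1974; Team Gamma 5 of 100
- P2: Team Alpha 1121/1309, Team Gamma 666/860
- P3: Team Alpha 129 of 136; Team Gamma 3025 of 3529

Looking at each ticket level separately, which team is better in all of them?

Team Alpha

P1: Team Alpha 298/1974 = 15.1%, Team Gamma 5/100 = 5.0% → Team Alpha
P2: Team Alpha 1121/1309 = 85.6%, Team Gamma 666/860 = 77.4% → Team Alpha
P3: Team Alpha 129/136 = 94.9%, Team Gamma 3025/3529 = 85.7% → Team Alpha
Team Alpha has the higher rate in all 3 groups.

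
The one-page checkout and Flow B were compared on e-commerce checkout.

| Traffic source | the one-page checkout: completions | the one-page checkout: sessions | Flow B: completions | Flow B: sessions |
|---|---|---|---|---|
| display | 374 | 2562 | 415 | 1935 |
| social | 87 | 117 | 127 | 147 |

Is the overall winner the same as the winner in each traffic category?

Display: the one-page checkout 374/2562 = 14.6%, Flow B 415/1935 = 21.4% → Flow B
Social: the one-page checkout 87/117 = 74.4%, Flow B 127/147 = 86.4% → Flow B
Overall: the one-page checkout 461/2679 = 17.2%, Flow B 542/2082 = 26.0% → Flow B
Flow B wins overall and in every traffic group — no reversal.

Yes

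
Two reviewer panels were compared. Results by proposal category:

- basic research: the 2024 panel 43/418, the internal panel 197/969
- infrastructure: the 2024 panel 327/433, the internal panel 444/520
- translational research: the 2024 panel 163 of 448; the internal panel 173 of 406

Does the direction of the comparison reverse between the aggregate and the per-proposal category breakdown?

Basic research: the 2024 panel 43/418 = 10.3%, the internal panel 197/969 = 20.3% → the internal panel
Infrastructure: the 2024 panel 327/433 = 75.5%, the internal panel 444/520 = 85.4% → the internal panel
Translational research: the 2024 panel 163/448 = 36.4%, the internal panel 173/406 = 42.6% → the internal panel
Overall: the 2024 panel 533/1299 = 41.0%, the internal panel 814/1895 = 43.0% → the internal panel
The internal panel wins overall and in every proposal group — no reversal.

No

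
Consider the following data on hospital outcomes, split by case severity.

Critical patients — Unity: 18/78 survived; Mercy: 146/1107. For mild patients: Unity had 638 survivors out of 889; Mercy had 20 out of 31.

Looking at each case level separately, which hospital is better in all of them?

Critical: Unity 18/78 = 23.1%, Mercy 146/1107 = 13.2% → Unity
Mild: Unity 638/889 = 71.8%, Mercy 20/31 = 64.5% → Unity
Unity has the higher rate in both groups.

Unity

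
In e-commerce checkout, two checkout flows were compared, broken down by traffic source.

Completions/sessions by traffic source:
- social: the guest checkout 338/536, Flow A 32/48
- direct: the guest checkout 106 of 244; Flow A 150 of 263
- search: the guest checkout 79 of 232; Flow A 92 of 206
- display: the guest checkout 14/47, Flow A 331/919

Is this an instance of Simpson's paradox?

Social: the guest checkout 338/536 = 63.1%, Flow A 32/48 = 66.7% → Flow A
Direct: the guest checkout 106/244 = 43.4%, Flow A 150/263 = 57.0% → Flow A
Search: the guest checkout 79/232 = 34.1%, Flow A 92/206 = 44.7% → Flow A
Display: the guest checkout 14/47 = 29.8%, Flow A 331/919 = 36.0% → Flow A
Overall: the guest checkout 537/1059 = 50.7%, Flow A 605/1436 = 42.1% → the guest checkout
Flow A wins each traffic group but the guest checkout wins overall — the comparison reverses. Flow A's sessions skew toward display, which has a lower base rate.

Yes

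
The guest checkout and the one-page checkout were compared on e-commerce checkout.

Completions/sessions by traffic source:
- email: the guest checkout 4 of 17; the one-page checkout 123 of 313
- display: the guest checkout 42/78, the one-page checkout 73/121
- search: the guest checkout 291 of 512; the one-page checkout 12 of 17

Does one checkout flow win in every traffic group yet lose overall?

Yes

Email: the guest checkout 4/17 = 23.5%, the one-page checkout 123/313 = 39.3% → the one-page checkout
Display: the guest checkout 42/78 = 53.8%, the one-page checkout 73/121 = 60.3% → the one-page checkout
Search: the guest checkout 291/512 = 56.8%, the one-page checkout 12/17 = 70.6% → the one-page checkout
Overall: the guest checkout 337/607 = 55.5%, the one-page checkout 208/451 = 46.1% → the guest checkout
The one-page checkout wins each traffic group but the guest checkout wins overall — the comparison reverses. The one-page checkout's sessions skew toward email, which has a lower base rate.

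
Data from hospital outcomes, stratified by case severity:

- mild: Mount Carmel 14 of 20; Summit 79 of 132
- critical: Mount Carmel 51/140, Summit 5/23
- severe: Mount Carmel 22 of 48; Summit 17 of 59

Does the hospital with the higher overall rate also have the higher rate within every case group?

No

Mild: Mount Carmel 14/20 = 70.0%, Summit 79/132 = 59.8% → Mount Carmel
Critical: Mount Carmel 51/140 = 36.4%, Summit 5/23 = 21.7% → Mount Carmel
Severe: Mount Carmel 22/48 = 45.8%, Summit 17/59 = 28.8% → Mount Carmel
Overall: Mount Carmel 87/208 = 41.8%, Summit 101/214 = 47.2% → Summit
Mount Carmel wins each case group but Summit wins overall — the comparison reverses. Mount Carmel's patients skew toward critical, which has a lower base rate.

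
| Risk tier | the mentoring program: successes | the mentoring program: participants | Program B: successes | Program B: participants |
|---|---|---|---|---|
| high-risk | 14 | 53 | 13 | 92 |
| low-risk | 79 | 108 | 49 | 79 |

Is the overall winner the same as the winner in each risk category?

High-risk: the mentoring program 14/53 = 26.4%, Program B 13/92 = 14.1% → the mentoring program
Low-risk: the mentoring program 79/108 = 73.1%, Program B 49/79 = 62.0% → the mentoring program
Overall: the mentoring program 93/161 = 57.8%, Program B 62/171 = 36.3% → the mentoring program
The mentoring program wins overall and in every risk group — no reversal.

Yes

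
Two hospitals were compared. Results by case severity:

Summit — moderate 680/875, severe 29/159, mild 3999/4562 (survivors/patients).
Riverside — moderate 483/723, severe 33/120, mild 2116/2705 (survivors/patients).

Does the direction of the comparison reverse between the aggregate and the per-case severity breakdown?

Moderate: Summit 680/875 = 77.7%, Riverside 483/723 = 66.8% → Summit
Severe: Summit 29/159 = 18.2%, Riverside 33/120 = 27.5% → Riverside
Mild: Summit 3999/4562 = 87.7%, Riverside 2116/2705 = 78.2% → Summit
Overall: Summit 4708/5596 = 84.1%, Riverside 2632/3548 = 74.2% → Summit
Neither sweeps: Summit wins 2 of 3 groups, Riverside wins 1. Summit wins overall but not every group — no Simpson reversal.

No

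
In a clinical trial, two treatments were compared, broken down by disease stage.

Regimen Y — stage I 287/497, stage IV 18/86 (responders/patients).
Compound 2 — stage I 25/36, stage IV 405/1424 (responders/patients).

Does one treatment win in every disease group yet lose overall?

Yes

Stage I: Regimen Y 287/497 = 57.7%, Compound 2 25/36 = 69.4% → Compound 2
Stage IV: Regimen Y 18/86 = 20.9%, Compound 2 405/1424 = 28.4% → Compound 2
Overall: Regimen Y 305/583 = 52.3%, Compound 2 430/1460 = 29.5% → Regimen Y
Compound 2 wins each disease group but Regimen Y wins overall — the comparison reverses. Compound 2's patients skew toward stage IV, which has a lower base rate.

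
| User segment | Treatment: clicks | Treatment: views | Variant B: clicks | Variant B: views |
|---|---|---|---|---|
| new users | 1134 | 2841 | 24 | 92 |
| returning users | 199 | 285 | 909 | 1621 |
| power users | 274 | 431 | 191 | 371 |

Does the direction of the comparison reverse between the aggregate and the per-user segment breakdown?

Yes

New users: Treatment 1134/2841 = 39.9%, Variant B 24/92 = 26.1% → Treatment
Returning users: Treatment 199/285 = 69.8%, Variant B 909/1621 = 56.1% → Treatment
Power users: Treatment 274/431 = 63.6%, Variant B 191/371 = 51.5% → Treatment
Overall: Treatment 1607/3557 = 45.2%, Variant B 1124/2084 = 53.9% → Variant B
Treatment wins each user group but Variant B wins overall — the comparison reverses. Treatment's views skew toward new users, which has a lower base rate.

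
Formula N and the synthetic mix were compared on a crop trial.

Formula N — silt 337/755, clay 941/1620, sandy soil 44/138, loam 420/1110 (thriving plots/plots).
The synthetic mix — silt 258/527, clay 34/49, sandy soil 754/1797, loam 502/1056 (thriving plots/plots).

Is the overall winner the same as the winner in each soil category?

No

Silt: Formula N 337/755 = 44.6%, the synthetic mix 258/527 = 49.0% → the synthetic mix
Clay: Formula N 941/1620 = 58.1%, the synthetic mix 34/49 = 69.4% → the synthetic mix
Sandy soil: Formula N 44/138 = 31.9%, the synthetic mix 754/1797 = 42.0% → the synthetic mix
Loam: Formula N 420/1110 = 37.8%, the synthetic mix 502/1056 = 47.5% → the synthetic mix
Overall: Formula N 1742/3623 = 48.1%, the synthetic mix 1548/3429 = 45.1% → Formula N
The synthetic mix wins each soil group but Formula N wins overall — the comparison reverses. The synthetic mix's plots skew toward sandy soil, which has a lower base rate.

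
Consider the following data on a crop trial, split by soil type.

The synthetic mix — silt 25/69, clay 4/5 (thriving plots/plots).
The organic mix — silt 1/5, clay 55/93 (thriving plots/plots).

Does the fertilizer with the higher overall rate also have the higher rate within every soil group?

No

Silt: the synthetic mix 25/69 = 36.2%, the organic mix 1/5 = 20.0% → the synthetic mix
Clay: the synthetic mix 4/5 = 80.0%, the organic mix 55/93 = 59.1% → the synthetic mix
Overall: the synthetic mix 29/74 = 39.2%, the organic mix 56/98 = 57.1% → the organic mix
The synthetic mix wins each soil group but the organic mix wins overall — the comparison reverses. The synthetic mix's plots skew toward silt, which has a lower base rate.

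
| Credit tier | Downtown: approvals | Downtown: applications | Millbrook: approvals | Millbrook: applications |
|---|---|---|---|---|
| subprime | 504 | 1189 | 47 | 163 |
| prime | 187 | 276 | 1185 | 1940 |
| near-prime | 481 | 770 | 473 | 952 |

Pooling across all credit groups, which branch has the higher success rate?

Subprime: Downtown 504/1189 = 42.4%, Millbrook 47/163 = 28.8% → Downtown
Prime: Downtown 187/276 = 67.8%, Millbrook 1185/1940 = 61.1% → Downtown
Near-prime: Downtown 481/770 = 62.5%, Millbrook 473/952 = 49.7% → Downtown
Overall: Downtown 1172/2235 = 52.4%, Millbrook 1705/3055 = 55.8% → Millbrook
(Downtown wins every credit group but Millbrook wins overall — Downtown's applications skew toward the low-rate subprime group.)

Millbrook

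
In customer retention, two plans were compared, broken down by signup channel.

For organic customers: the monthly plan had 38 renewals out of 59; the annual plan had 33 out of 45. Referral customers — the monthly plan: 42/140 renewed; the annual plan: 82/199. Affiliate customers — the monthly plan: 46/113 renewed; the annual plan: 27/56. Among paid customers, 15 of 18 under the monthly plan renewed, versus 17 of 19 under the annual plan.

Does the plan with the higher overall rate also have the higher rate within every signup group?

Organic: the monthly plan 38/59 = 64.4%, the annual plan 33/45 = 73.3% → the annual plan
Referral: the monthly plan 42/140 = 30.0%, the annual plan 82/199 = 41.2% → the annual plan
Affiliate: the monthly plan 46/113 = 40.7%, the annual plan 27/56 = 48.2% → the annual plan
Paid: the monthly plan 15/18 = 83.3%, the annual plan 17/19 = 89.5% → the annual plan
Overall: the monthly plan 141/330 = 42.7%, the annual plan 159/319 = 49.8% → the annual plan
The annual plan wins overall and in every signup group — no reversal.

Yes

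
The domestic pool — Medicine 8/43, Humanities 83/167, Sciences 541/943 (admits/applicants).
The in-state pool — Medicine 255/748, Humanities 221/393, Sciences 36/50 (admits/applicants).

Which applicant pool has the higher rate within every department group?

Medicine: the domestic pool 8/43 = 18.6%, the in-state pool 255/748 = 34.1% → the in-state pool
Humanities: the domestic pool 83/167 = 49.7%, the in-state pool 221/393 = 56.2% → the in-state pool
Sciences: the domestic pool 541/943 = 57.4%, the in-state pool 36/50 = 72.0% → the in-state pool
The in-state pool has the higher rate in all 3 groups.

the in-state pool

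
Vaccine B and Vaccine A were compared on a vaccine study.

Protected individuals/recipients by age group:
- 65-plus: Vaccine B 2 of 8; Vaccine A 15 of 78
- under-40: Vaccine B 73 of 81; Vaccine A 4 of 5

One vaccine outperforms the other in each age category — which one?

65-plus: Vaccine B 2/8 = 25.0%, Vaccine A 15/78 = 19.2% → Vaccine B
Under-40: Vaccine B 73/81 = 90.1%, Vaccine A 4/5 = 80.0% → Vaccine B
Vaccine B has the higher rate in both groups.

Vaccine B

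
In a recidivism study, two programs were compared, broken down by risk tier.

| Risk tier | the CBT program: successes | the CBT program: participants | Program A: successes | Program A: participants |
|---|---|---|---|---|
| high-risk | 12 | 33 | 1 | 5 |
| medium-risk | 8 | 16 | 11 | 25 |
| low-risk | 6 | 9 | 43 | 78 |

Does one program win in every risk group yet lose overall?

High-risk: the CBT program 12/33 = 36.4%, Program A 1/5 = 20.0% → the CBT program
Medium-risk: the CBT program 8/16 = 50.0%, Program A 11/25 = 44.0% → the CBT program
Low-risk: the CBT program 6/9 = 66.7%, Program A 43/78 = 55.1% → the CBT program
Overall: the CBT program 26/58 = 44.8%, Program A 55/108 = 50.9% → Program A
The CBT program wins each risk group but Program A wins overall — the comparison reverses. The CBT program's participants skew toward high-risk, which has a lower base rate.

Yes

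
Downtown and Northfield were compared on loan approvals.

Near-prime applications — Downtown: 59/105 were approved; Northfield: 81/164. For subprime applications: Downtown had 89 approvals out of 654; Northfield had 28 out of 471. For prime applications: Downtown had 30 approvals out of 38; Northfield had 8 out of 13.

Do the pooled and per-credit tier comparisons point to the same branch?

Near-prime: Downtown 59/105 = 56.2%, Northfield 81/164 = 49.4% → Downtown
Subprime: Downtown 89/654 = 13.6%, Northfield 28/471 = 5.9% → Downtown
Prime: Downtown 30/38 = 78.9%, Northfield 8/13 = 61.5% → Downtown
Overall: Downtown 178/797 = 22.3%, Northfield 117/648 = 18.1% → Downtown
Downtown wins overall and in every credit group — no reversal.

Yes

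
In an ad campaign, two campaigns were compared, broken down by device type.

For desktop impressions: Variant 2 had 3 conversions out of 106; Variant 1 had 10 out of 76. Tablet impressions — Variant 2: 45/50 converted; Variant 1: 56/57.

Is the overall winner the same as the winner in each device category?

Desktop: Variant 2 3/106 = 2.8%, Variant 1 10/76 = 13.2% → Variant 1
Tablet: Variant 2 45/50 = 90.0%, Variant 1 56/57 = 98.2% → Variant 1
Overall: Variant 2 48/156 = 30.8%, Variant 1 66/133 = 49.6% → Variant 1
Variant 1 wins overall and in every device group — no reversal.

Yes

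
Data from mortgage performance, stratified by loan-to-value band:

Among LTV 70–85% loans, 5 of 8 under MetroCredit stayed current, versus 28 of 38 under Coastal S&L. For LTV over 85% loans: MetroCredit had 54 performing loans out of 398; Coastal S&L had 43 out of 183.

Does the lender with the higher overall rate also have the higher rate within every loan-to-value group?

LTV 70–85%: MetroCredit 5/8 = 62.5%, Coastal S&L 28/38 = 73.7% → Coastal S&L
LTV over 85%: MetroCredit 54/398 = 13.6%, Coastal S&L 43/183 = 23.5% → Coastal S&L
Overall: MetroCredit 59/406 = 14.5%, Coastal S&L 71/221 = 32.1% → Coastal S&L
Coastal S&L wins overall and in every loan-to-value group — no reversal.

Yes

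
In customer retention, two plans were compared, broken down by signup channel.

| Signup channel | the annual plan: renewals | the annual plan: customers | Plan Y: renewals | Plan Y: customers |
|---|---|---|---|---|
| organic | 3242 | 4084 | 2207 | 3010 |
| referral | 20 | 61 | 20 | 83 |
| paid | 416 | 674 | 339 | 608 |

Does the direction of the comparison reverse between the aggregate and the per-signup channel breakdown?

Organic: the annual plan 3242/4084 = 79.4%, Plan Y 2207/3010 = 73.3% → the annual plan
Referral: the annual plan 20/61 = 32.8%, Plan Y 20/83 = 24.1% → the annual plan
Paid: the annual plan 416/674 = 61.7%, Plan Y 339/608 = 55.8% → the annual plan
Overall: the annual plan 3678/4819 = 76.3%, Plan Y 2566/3701 = 69.3% → the annual plan
The annual plan wins overall and in every signup group — no reversal.

No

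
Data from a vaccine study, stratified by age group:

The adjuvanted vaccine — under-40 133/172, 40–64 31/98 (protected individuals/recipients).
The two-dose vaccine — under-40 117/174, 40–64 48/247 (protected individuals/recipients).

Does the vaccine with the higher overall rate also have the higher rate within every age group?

Yes

Under-40: the adjuvanted vaccine 133/172 = 77.3%, the two-dose vaccine 117/174 = 67.2% → the adjuvanted vaccine
40–64: the adjuvanted vaccine 31/98 = 31.6%, the two-dose vaccine 48/247 = 19.4% → the adjuvanted vaccine
Overall: the adjuvanted vaccine 164/270 = 60.7%, the two-dose vaccine 165/421 = 39.2% → the adjuvanted vaccine
The adjuvanted vaccine wins overall and in every age group — no reversal.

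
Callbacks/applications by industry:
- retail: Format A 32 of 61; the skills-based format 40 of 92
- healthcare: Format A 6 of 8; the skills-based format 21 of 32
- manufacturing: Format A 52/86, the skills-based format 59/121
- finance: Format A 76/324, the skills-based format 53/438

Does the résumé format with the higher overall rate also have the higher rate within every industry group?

Retail: Format A 32/61 = 52.5%, the skills-based format 40/92 = 43.5% → Format A
Healthcare: Format A 6/8 = 75.0%, the skills-based format 21/32 = 65.6% → Format A
Manufacturing: Format A 52/86 = 60.5%, the skills-based format 59/121 = 48.8% → Format A
Finance: Format A 76/324 = 23.5%, the skills-based format 53/438 = 12.1% → Format A
Overall: Format A 166/479 = 34.7%, the skills-based format 173/683 = 25.3% → Format A
Format A wins overall and in every industry group — no reversal.

Yes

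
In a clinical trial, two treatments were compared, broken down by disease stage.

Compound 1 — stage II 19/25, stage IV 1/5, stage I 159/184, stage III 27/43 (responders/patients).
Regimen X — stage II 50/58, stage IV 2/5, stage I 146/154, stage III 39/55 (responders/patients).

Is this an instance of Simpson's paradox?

Stage II: Compound 1 19/25 = 76.0%, Regimen X 50/58 = 86.2% → Regimen X
Stage IV: Compound 1 1/5 = 20.0%, Regimen X 2/5 = 40.0% → Regimen X
Stage I: Compound 1 159/184 = 86.4%, Regimen X 146/154 = 94.8% → Regimen X
Stage III: Compound 1 27/43 = 62.8%, Regimen X 39/55 = 70.9% → Regimen X
Overall: Compound 1 206/257 = 80.2%, Regimen X 237/272 = 87.1% → Regimen X
Regimen X wins overall and in every disease group — no reversal.

No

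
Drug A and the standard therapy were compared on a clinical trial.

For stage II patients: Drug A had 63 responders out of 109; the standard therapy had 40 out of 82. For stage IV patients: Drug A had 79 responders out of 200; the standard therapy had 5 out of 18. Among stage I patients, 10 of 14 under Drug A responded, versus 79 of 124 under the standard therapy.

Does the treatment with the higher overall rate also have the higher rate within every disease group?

No

Stage II: Drug A 63/109 = 57.8%, the standard therapy 40/82 = 48.8% → Drug A
Stage IV: Drug A 79/200 = 39.5%, the standard therapy 5/18 = 27.8% → Drug A
Stage I: Drug A 10/14 = 71.4%, the standard therapy 79/124 = 63.7% → Drug A
Overall: Drug A 152/323 = 47.1%, the standard therapy 124/224 = 55.4% → the standard therapy
Drug A wins each disease group but the standard therapy wins overall — the comparison reverses. Drug A's patients skew toward stage IV, which has a lower base rate.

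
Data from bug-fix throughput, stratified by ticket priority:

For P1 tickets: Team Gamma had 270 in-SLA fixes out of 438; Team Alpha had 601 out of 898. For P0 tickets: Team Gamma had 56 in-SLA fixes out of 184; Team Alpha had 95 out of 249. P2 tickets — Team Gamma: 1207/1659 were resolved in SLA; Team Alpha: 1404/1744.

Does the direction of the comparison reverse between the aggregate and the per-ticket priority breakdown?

No

P1: Team Gamma 270/438 = 61.6%, Team Alpha 601/898 = 66.9% → Team Alpha
P0: Team Gamma 56/184 = 30.4%, Team Alpha 95/249 = 38.2% → Team Alpha
P2: Team Gamma 1207/1659 = 72.8%, Team Alpha 1404/1744 = 80.5% → Team Alpha
Overall: Team Gamma 1533/2281 = 67.2%, Team Alpha 2100/2891 = 72.6% → Team Alpha
Team Alpha wins overall and in every ticket group — no reversal.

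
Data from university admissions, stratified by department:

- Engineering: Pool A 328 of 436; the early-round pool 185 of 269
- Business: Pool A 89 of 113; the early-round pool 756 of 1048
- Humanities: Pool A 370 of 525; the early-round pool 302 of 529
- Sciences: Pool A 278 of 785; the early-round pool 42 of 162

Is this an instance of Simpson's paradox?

Yes

Engineering: Pool A 328/436 = 75.2%, the early-round pool 185/269 = 68.8% → Pool A
Business: Pool A 89/113 = 78.8%, the early-round pool 756/1048 = 72.1% → Pool A
Humanities: Pool A 370/525 = 70.5%, the early-round pool 302/529 = 57.1% → Pool A
Sciences: Pool A 278/785 = 35.4%, the early-round pool 42/162 = 25.9% → Pool A
Overall: Pool A 1065/1859 = 57.3%, the early-round pool 1285/2008 = 64.0% → the early-round pool
Pool A wins each department group but the early-round pool wins overall — the comparison reverses. Pool A's applicants skew toward Sciences, which has a lower base rate.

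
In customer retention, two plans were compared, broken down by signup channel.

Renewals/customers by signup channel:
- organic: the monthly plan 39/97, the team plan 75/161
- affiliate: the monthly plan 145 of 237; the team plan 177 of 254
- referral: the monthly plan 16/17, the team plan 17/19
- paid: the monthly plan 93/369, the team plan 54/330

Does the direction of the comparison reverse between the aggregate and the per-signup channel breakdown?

No

Organic: the monthly plan 39/97 = 40.2%, the team plan 75/161 = 46.6% → the team plan
Affiliate: the monthly plan 145/237 = 61.2%, the team plan 177/254 = 69.7% → the team plan
Referral: the monthly plan 16/17 = 94.1%, the team plan 17/19 = 89.5% → the monthly plan
Paid: the monthly plan 93/369 = 25.2%, the team plan 54/330 = 16.4% → the monthly plan
Overall: the monthly plan 293/720 = 40.7%, the team plan 323/764 = 42.3% → the team plan
Neither sweeps: the monthly plan wins 2 of 4 groups, the team plan wins 2. The team plan wins overall but not every group — no Simpson reversal.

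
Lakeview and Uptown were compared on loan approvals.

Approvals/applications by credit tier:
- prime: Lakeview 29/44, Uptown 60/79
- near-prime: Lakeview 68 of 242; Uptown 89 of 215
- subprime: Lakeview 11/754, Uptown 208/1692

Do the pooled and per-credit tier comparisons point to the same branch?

Yes

Prime: Lakeview 29/44 = 65.9%, Uptown 60/79 = 75.9% → Uptown
Near-prime: Lakeview 68/242 = 28.1%, Uptown 89/215 = 41.4% → Uptown
Subprime: Lakeview 11/754 = 1.5%, Uptown 208/1692 = 12.3% → Uptown
Overall: Lakeview 108/1040 = 10.4%, Uptown 357/1986 = 18.0% → Uptown
Uptown wins overall and in every credit group — no reversal.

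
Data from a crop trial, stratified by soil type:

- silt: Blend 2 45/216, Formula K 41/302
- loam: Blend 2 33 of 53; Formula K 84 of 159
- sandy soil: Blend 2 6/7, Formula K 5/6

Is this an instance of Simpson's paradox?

No

Silt: Blend 2 45/216 = 20.8%, Formula K 41/302 = 13.6% → Blend 2
Loam: Blend 2 33/53 = 62.3%, Formula K 84/159 = 52.8% → Blend 2
Sandy soil: Blend 2 6/7 = 85.7%, Formula K 5/6 = 83.3% → Blend 2
Overall: Blend 2 84/276 = 30.4%, Formula K 130/467 = 27.8% → Blend 2
Blend 2 wins overall and in every soil group — no reversal.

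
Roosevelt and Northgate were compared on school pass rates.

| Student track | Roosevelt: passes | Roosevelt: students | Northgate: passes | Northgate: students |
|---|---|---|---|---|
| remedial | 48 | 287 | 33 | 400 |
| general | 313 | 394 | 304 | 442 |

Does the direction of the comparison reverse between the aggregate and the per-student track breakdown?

No

Remedial: Roosevelt 48/287 = 16.7%, Northgate 33/400 = 8.2% → Roosevelt
General: Roosevelt 313/394 = 79.4%, Northgate 304/442 = 68.8% → Roosevelt
Overall: Roosevelt 361/681 = 53.0%, Northgate 337/842 = 40.0% → Roosevelt
Roosevelt wins overall and in every student group — no reversal.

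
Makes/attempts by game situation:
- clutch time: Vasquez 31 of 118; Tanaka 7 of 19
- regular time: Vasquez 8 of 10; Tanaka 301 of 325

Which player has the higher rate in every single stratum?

Clutch time: Vasquez 31/118 = 26.3%, Tanaka 7/19 = 36.8% → Tanaka
Regular time: Vasquez 8/10 = 80.0%, Tanaka 301/325 = 92.6% → Tanaka
Tanaka has the higher rate in both groups.

Tanaka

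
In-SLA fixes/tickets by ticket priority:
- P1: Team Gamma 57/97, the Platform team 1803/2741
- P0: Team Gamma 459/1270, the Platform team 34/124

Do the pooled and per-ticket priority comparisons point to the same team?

No

P1: Team Gamma 57/97 = 58.8%, the Platform team 1803/2741 = 65.8% → the Platform team
P0: Team Gamma 459/1270 = 36.1%, the Platform team 34/124 = 27.4% → Team Gamma
Overall: Team Gamma 516/1367 = 37.7%, the Platform team 1837/2865 = 64.1% → the Platform team
Neither sweeps: Team Gamma wins 1 of 2 groups, the Platform team wins 1. The Platform team wins overall but not every group — no Simpson reversal.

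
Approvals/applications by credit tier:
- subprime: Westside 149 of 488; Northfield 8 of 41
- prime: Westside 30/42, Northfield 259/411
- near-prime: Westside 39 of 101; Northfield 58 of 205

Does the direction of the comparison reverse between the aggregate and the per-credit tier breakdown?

Yes

Subprime: Westside 149/488 = 30.5%, Northfield 8/41 = 19.5% → Westside
Prime: Westside 30/42 = 71.4%, Northfield 259/411 = 63.0% → Westside
Near-prime: Westside 39/101 = 38.6%, Northfield 58/205 = 28.3% → Westside
Overall: Westside 218/631 = 34.5%, Northfield 325/657 = 49.5% → Northfield
Westside wins each credit group but Northfield wins overall — the comparison reverses. Westside's applications skew toward subprime, which has a lower base rate.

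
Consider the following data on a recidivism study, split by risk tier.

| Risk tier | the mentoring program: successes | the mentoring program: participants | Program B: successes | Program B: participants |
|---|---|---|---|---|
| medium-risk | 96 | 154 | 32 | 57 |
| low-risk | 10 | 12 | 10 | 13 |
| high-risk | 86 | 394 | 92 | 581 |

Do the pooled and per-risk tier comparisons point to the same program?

Yes

Medium-risk: the mentoring program 96/154 = 62.3%, Program B 32/57 = 56.1% → the mentoring program
Low-risk: the mentoring program 10/12 = 83.3%, Program B 10/13 = 76.9% → the mentoring program
High-risk: the mentoring program 86/394 = 21.8%, Program B 92/581 = 15.8% → the mentoring program
Overall: the mentoring program 192/560 = 34.3%, Program B 134/651 = 20.6% → the mentoring program
The mentoring program wins overall and in every risk group — no reversal.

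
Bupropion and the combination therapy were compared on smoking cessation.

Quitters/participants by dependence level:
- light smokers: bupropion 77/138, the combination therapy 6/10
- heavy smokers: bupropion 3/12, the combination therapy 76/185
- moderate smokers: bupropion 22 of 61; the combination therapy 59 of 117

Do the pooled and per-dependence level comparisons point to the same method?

Light smokers: bupropion 77/138 = 55.8%, the combination therapy 6/10 = 60.0% → the combination therapy
Heavy smokers: bupropion 3/12 = 25.0%, the combination therapy 76/185 = 41.1% → the combination therapy
Moderate smokers: bupropion 22/61 = 36.1%, the combination therapy 59/117 = 50.4% → the combination therapy
Overall: bupropion 102/211 = 48.3%, the combination therapy 141/312 = 45.2% → bupropion
The combination therapy wins each dependence group but bupropion wins overall — the comparison reverses. The combination therapy's participants skew toward heavy smokers, which has a lower base rate.

No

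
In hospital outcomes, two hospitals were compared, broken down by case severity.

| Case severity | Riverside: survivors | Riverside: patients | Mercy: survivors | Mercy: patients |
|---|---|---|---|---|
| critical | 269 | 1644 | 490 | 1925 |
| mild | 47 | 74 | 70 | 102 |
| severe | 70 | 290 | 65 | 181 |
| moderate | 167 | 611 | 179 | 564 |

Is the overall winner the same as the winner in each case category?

Yes

Critical: Riverside 269/1644 = 16.4%, Mercy 490/1925 = 25.5% → Mercy
Mild: Riverside 47/74 = 63.5%, Mercy 70/102 = 68.6% → Mercy
Severe: Riverside 70/290 = 24.1%, Mercy 65/181 = 35.9% → Mercy
Moderate: Riverside 167/611 = 27.3%, Mercy 179/564 = 31.7% → Mercy
Overall: Riverside 553/2619 = 21.1%, Mercy 804/2772 = 29.0% → Mercy
Mercy wins overall and in every case group — no reversal.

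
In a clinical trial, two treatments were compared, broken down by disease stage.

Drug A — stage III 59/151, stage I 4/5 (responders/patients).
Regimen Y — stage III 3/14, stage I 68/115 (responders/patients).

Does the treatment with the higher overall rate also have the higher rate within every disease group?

Stage III: Drug A 59/151 = 39.1%, Regimen Y 3/14 = 21.4% → Drug A
Stage I: Drug A 4/5 = 80.0%, Regimen Y 68/115 = 59.1% → Drug A
Overall: Drug A 63/156 = 40.4%, Regimen Y 71/129 = 55.0% → Regimen Y
Drug A wins each disease group but Regimen Y wins overall — the comparison reverses. Drug A's patients skew toward stage III, which has a lower base rate.

No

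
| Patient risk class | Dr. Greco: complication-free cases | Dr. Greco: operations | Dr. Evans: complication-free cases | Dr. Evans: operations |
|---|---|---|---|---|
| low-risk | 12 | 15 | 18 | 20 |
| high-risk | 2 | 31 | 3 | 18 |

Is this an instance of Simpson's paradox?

No

Low-risk: Dr. Greco 12/15 = 80.0%, Dr. Evans 18/20 = 90.0% → Dr. Evans
High-risk: Dr. Greco 2/31 = 6.5%, Dr. Evans 3/18 = 16.7% → Dr. Evans
Overall: Dr. Greco 14/46 = 30.4%, Dr. Evans 21/38 = 55.3% → Dr. Evans
Dr. Evans wins overall and in every patient risk group — no reversal.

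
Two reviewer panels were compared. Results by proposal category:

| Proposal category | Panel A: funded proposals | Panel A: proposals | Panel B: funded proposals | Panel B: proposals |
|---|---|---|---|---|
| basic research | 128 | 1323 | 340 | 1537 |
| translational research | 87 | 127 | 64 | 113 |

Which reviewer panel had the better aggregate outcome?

Basic research: Panel A 128/1323 = 9.7%, Panel B 340/1537 = 22.1% → Panel B
Translational research: Panel A 87/127 = 68.5%, Panel B 64/113 = 56.6% → Panel A
Overall: Panel A 215/1450 = 14.8%, Panel B 404/1650 = 24.5% → Panel B
(Neither sweeps every proposal group, but Panel B has the higher pooled rate.)

Panel B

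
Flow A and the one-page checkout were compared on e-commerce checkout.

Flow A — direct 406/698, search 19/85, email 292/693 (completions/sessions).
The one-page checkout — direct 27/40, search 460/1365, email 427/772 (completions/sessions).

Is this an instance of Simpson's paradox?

Yes

Direct: Flow A 406/698 = 58.2%, the one-page checkout 27/40 = 67.5% → the one-page checkout
Search: Flow A 19/85 = 22.4%, the one-page checkout 460/1365 = 33.7% → the one-page checkout
Email: Flow A 292/693 = 42.1%, the one-page checkout 427/772 = 55.3% → the one-page checkout
Overall: Flow A 717/1476 = 48.6%, the one-page checkout 914/2177 = 42.0% → Flow A
The one-page checkout wins each traffic group but Flow A wins overall — the comparison reverses. The one-page checkout's sessions skew toward search, which has a lower base rate.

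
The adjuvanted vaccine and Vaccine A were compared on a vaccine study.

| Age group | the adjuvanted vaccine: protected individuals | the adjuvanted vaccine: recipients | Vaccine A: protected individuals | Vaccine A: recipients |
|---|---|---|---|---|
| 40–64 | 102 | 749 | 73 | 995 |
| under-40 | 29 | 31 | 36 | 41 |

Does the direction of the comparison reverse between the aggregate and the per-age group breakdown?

No

40–64: the adjuvanted vaccine 102/749 = 13.6%, Vaccine A 73/995 = 7.3% → the adjuvanted vaccine
Under-40: the adjuvanted vaccine 29/31 = 93.5%, Vaccine A 36/41 = 87.8% → the adjuvanted vaccine
Overall: the adjuvanted vaccine 131/780 = 16.8%, Vaccine A 109/1036 = 10.5% → the adjuvanted vaccine
The adjuvanted vaccine wins overall and in every age group — no reversal.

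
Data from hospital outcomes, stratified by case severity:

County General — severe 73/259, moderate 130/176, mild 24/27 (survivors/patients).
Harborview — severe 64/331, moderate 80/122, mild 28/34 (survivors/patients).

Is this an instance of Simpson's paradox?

Severe: County General 73/259 = 28.2%, Harborview 64/331 = 19.3% → County General
Moderate: County General 130/176 = 73.9%, Harborview 80/122 = 65.6% → County General
Mild: County General 24/27 = 88.9%, Harborview 28/34 = 82.4% → County General
Overall: County General 227/462 = 49.1%, Harborview 172/487 = 35.3% → County General
County General wins overall and in every case group — no reversal.

No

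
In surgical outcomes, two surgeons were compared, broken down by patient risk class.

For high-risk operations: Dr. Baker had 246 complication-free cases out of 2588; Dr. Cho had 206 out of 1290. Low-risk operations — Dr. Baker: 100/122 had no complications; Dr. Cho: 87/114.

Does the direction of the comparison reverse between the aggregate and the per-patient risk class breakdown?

No

High-risk: Dr. Baker 246/2588 = 9.5%, Dr. Cho 206/1290 = 16.0% → Dr. Cho
Low-risk: Dr. Baker 100/122 = 82.0%, Dr. Cho 87/114 = 76.3% → Dr. Baker
Overall: Dr. Baker 346/2710 = 12.8%, Dr. Cho 293/1404 = 20.9% → Dr. Cho
Neither sweeps: Dr. Baker wins 1 of 2 groups, Dr. Cho wins 1. Dr. Cho wins overall but not every group — no Simpson reversal.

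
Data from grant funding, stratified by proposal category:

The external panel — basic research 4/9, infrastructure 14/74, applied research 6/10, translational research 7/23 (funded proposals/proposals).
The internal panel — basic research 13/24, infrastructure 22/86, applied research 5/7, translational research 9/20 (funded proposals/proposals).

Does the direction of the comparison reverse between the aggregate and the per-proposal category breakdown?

No

Basic research: the external panel 4/9 = 44.4%, the internal panel 13/24 = 54.2% → the internal panel
Infrastructure: the external panel 14/74 = 18.9%, the internal panel 22/86 = 25.6% → the internal panel
Applied research: the external panel 6/10 = 60.0%, the internal panel 5/7 = 71.4% → the internal panel
Translational research: the external panel 7/23 = 30.4%, the internal panel 9/20 = 45.0% → the internal panel
Overall: the external panel 31/116 = 26.7%, the internal panel 49/137 = 35.8% → the internal panel
The internal panel wins overall and in every proposal group — no reversal.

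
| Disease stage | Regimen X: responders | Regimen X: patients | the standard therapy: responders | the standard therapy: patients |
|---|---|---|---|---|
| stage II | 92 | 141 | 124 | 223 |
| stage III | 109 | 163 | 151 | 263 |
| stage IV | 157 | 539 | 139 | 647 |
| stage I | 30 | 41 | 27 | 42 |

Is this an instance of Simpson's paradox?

No

Stage II: Regimen X 92/141 = 65.2%, the standard therapy 124/223 = 55.6% → Regimen X
Stage III: Regimen X 109/163 = 66.9%, the standard therapy 151/263 = 57.4% → Regimen X
Stage IV: Regimen X 157/539 = 29.1%, the standard therapy 139/647 = 21.5% → Regimen X
Stage I: Regimen X 30/41 = 73.2%, the standard therapy 27/42 = 64.3% → Regimen X
Overall: Regimen X 388/884 = 43.9%, the standard therapy 441/1175 = 37.5% → Regimen X
Regimen X wins overall and in every disease group — no reversal.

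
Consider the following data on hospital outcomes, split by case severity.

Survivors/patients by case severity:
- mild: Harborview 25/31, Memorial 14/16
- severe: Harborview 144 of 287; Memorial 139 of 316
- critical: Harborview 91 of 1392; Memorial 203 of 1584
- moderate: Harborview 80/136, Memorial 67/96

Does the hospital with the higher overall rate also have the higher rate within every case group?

Mild: Harborview 25/31 = 80.6%, Memorial 14/16 = 87.5% → Memorial
Severe: Harborview 144/287 = 50.2%, Memorial 139/316 = 44.0% → Harborview
Critical: Harborview 91/1392 = 6.5%, Memorial 203/1584 = 12.8% → Memorial
Moderate: Harborview 80/136 = 58.8%, Memorial 67/96 = 69.8% → Memorial
Overall: Harborview 340/1846 = 18.4%, Memorial 423/2012 = 21.0% → Memorial
Neither sweeps: Harborview wins 1 of 4 groups, Memorial wins 3. Memorial wins overall but not every group — no Simpson reversal.

No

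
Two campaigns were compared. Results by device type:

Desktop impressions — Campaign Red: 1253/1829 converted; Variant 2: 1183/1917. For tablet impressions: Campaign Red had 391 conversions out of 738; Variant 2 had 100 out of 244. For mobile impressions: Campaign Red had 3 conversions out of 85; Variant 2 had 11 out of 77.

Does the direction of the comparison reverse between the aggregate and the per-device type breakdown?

Desktop: Campaign Red 1253/1829 = 68.5%, Variant 2 1183/1917 = 61.7% → Campaign Red
Tablet: Campaign Red 391/738 = 53.0%, Variant 2 100/244 = 41.0% → Campaign Red
Mobile: Campaign Red 3/85 = 3.5%, Variant 2 11/77 = 14.3% → Variant 2
Overall: Campaign Red 1647/2652 = 62.1%, Variant 2 1294/2238 = 57.8% → Campaign Red
Neither sweeps: Campaign Red wins 2 of 3 groups, Variant 2 wins 1. Campaign Red wins overall but not every group — no Simpson reversal.

No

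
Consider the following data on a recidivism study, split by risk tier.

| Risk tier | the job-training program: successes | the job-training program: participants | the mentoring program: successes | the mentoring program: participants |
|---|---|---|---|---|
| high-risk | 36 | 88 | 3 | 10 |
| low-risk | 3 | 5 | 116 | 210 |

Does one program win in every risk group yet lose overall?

High-risk: the job-training program 36/88 = 40.9%, the mentoring program 3/10 = 30.0% → the job-training program
Low-risk: the job-training program 3/5 = 60.0%, the mentoring program 116/210 = 55.2% → the job-training program
Overall: the job-training program 39/93 = 41.9%, the mentoring program 119/220 = 54.1% → the mentoring program
The job-training program wins each risk group but the mentoring program wins overall — the comparison reverses. The job-training program's participants skew toward high-risk, which has a lower base rate.

Yes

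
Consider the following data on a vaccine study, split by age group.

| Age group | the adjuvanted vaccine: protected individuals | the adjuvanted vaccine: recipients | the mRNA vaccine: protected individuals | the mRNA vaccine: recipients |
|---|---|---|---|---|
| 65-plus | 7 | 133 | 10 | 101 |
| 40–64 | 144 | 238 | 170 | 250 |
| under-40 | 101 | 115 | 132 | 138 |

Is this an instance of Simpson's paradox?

65-plus: the adjuvanted vaccine 7/133 = 5.3%, the mRNA vaccine 10/101 = 9.9% → the mRNA vaccine
40–64: the adjuvanted vaccine 144/238 = 60.5%, the mRNA vaccine 170/250 = 68.0% → the mRNA vaccine
Under-40: the adjuvanted vaccine 101/115 = 87.8%, the mRNA vaccine 132/138 = 95.7% → the mRNA vaccine
Overall: the adjuvanted vaccine 252/486 = 51.9%, the mRNA vaccine 312/489 = 63.8% → the mRNA vaccine
The mRNA vaccine wins overall and in every age group — no reversal.

No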